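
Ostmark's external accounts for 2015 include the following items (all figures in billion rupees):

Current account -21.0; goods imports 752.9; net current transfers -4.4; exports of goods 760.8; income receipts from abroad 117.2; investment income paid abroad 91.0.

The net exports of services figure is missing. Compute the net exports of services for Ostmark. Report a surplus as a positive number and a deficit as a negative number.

Current account = goods balance + services balance + net primary income + net secondary income
Sum of the known components = 29.7
Net exports of services = CA - (known components) = -21.0 - 29.7 = -50.7

-50.7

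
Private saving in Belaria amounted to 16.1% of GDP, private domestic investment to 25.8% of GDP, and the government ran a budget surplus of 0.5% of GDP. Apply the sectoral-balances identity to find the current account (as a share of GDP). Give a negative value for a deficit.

-9.2

By the sectoral-balances identity, CA = (S_private - I) + (T - G).
Private balance = 16.1 - 25.8 = -9.7
Government balance (T - G) = 0.5
CA = -9.7 + 0.5 = -9.2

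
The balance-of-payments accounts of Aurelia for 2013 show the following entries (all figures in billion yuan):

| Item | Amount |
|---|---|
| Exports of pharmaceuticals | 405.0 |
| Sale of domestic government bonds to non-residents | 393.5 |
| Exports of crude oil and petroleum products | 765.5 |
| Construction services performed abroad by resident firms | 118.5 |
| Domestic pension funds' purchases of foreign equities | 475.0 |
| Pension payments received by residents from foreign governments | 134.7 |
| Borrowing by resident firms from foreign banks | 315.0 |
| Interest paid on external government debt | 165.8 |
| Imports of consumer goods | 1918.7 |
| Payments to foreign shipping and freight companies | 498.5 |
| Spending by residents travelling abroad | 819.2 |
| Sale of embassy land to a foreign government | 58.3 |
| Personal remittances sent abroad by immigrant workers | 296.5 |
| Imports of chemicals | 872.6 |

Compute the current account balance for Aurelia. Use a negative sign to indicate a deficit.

Goods: -872.6 + 765.5 + 405.0 - 1918.7 = -1620.8
Services: -498.5 - 819.2 + 118.5 = -1199.2
Primary income: -165.8
Secondary income: -296.5 + 134.7 = -161.8
Current account = (-1620.8) + (-1199.2) + (-165.8) + (-161.8) = -3147.6
(Excluded from the current account — financial account: sale of domestic government bonds to non-residents 393.5, domestic pension funds' purchases of foreign equities 475.0, borrowing by resident firms from foreign banks 315.0; capital account: sale of embassy land to a foreign government 58.3.)

-3147.6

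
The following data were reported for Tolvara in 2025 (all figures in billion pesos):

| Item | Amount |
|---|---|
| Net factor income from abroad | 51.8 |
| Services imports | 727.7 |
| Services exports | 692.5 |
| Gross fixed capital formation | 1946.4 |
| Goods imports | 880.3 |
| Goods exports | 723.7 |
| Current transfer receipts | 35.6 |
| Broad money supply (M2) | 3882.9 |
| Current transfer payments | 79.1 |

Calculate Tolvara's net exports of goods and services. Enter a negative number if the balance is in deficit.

-191.8

Goods balance = 723.7 - 880.3 = -156.6
Services balance = 692.5 - 727.7 = -35.2
Trade balance (goods + services) = -156.6 + (-35.2) = -191.8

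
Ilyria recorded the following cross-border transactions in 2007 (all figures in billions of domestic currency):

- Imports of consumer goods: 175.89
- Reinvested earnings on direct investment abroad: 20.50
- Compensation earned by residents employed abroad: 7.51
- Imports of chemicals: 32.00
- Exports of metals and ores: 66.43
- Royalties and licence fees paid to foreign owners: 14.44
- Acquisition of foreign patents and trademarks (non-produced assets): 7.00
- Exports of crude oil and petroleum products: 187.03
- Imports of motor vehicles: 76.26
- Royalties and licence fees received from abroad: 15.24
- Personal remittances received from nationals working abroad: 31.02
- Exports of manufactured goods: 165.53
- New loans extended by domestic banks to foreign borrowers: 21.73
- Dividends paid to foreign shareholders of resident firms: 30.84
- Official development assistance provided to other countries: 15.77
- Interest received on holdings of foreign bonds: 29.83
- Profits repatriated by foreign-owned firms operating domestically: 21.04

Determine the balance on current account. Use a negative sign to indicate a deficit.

156.85

Goods: -175.89 + 187.03 - 32.00 - 76.26 + 66.43 + 165.53 = 134.84
Services: -14.44 + 15.24 = 0.80
Primary income: 20.50 + 29.83 - 30.84 + 7.51 - 21.04 = 5.96
Secondary income: 31.02 - 15.77 = 15.25
Current account = 134.84 + 0.80 + 5.96 + 15.25 = 156.85
(Excluded from the current account — capital account: acquisition of foreign patents and trademarks (non-produced assets) 7.00; financial account: new loans extended by domestic banks to foreign borrowers 21.73.)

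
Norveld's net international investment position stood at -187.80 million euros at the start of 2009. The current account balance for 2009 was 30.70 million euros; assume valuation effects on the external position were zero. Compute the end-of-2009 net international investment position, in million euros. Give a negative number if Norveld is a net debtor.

-157.10

With no valuation effects, change in NIIP = current account = 30.70
End-of-year NIIP = -187.80 + 30.70 = -157.10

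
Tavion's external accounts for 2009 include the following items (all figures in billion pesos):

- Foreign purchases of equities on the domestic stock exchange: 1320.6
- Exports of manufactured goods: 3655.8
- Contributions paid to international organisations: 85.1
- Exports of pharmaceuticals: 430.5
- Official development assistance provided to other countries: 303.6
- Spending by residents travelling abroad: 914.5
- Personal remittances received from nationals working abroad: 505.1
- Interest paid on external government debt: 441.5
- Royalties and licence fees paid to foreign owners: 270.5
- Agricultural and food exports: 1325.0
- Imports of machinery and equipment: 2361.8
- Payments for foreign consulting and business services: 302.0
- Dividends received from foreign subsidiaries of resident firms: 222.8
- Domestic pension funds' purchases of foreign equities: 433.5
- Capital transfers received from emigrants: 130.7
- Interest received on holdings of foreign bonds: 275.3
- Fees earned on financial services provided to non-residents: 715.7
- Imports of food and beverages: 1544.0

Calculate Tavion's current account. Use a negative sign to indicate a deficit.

907.2

Goods: 430.5 - 1544.0 + 3655.8 + 1325.0 - 2361.8 = 1505.5
Services: 715.7 - 302.0 - 914.5 - 270.5 = -771.3
Primary income: 275.3 + 222.8 - 441.5 = 56.6
Secondary income: 505.1 - 85.1 - 303.6 = 116.4
Current account = 1505.5 + (-771.3) + 56.6 + 116.4 = 907.2
(Excluded from the current account — financial account: foreign purchases of equities on the domestic stock exchange 1320.6, domestic pension funds' purchases of foreign equities 433.5; capital account: capital transfers received from emigrants 130.7.)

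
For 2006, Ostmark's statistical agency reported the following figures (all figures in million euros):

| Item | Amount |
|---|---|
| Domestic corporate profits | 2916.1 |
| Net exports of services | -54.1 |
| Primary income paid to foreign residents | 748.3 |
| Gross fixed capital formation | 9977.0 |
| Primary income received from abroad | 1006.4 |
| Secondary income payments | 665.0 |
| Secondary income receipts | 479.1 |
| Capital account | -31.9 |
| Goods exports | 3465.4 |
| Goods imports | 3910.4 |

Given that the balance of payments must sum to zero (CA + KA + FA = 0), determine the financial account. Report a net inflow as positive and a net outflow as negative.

Goods balance = 3465.4 - 3910.4 = -445.0
Services balance = -54.1
Trade balance (goods + services) = -445.0 + (-54.1) = -499.1
Net primary income = 1006.4 - 748.3 = 258.1
Net secondary income = 479.1 - 665.0 = -185.9
Current account = -499.1 + 258.1 + (-185.9) = -426.9
Financial account = -(-426.9 + (-31.9)) = 458.8

458.8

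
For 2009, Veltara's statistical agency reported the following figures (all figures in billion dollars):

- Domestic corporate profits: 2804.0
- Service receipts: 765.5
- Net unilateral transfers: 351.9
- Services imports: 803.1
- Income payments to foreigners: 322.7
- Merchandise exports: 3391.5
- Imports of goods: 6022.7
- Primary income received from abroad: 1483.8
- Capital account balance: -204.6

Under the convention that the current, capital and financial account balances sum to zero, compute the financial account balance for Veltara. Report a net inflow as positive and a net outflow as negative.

1360.4

Goods balance = 3391.5 - 6022.7 = -2631.2
Services balance = 765.5 - 803.1 = -37.6
Trade balance (goods + services) = -2631.2 + (-37.6) = -2668.8
Net primary income = 1483.8 - 322.7 = 1161.1
Net secondary income = 351.9
Current account = -2668.8 + 1161.1 + 351.9 = -1155.8
Financial account = -(-1155.8 + (-204.6)) = 1360.4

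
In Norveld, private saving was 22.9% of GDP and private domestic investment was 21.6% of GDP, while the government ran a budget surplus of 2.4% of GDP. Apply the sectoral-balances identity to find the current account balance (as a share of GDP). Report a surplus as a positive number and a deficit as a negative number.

By the sectoral-balances identity, CA = (S_private - I) + (T - G).
Private balance = 22.9 - 21.6 = 1.3
Government balance (T - G) = 2.4
CA = 1.3 + 2.4 = 3.7

3.7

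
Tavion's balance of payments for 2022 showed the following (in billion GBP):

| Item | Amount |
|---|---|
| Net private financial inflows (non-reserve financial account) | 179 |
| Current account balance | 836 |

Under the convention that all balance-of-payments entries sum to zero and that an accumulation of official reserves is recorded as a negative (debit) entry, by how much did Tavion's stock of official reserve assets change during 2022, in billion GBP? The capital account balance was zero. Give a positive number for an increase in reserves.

Official reserve transactions balance = -(836 + 179) = -1015
An accumulation of reserves is recorded as a debit (negative entry), so the change in the stock of reserves is the negative of that balance.
Change in official reserves = -(-1015) = 1015

1015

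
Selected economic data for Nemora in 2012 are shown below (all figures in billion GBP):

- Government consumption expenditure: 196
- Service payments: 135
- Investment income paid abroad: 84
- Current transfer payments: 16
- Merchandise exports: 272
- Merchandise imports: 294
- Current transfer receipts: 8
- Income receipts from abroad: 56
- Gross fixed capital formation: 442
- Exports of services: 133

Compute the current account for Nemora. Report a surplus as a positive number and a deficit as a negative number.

Goods balance = 272 - 294 = -22
Services balance = 133 - 135 = -2
Trade balance (goods + services) = -22 + (-2) = -24
Net primary income = 56 - 84 = -28
Net secondary income = 8 - 16 = -8
Current account = -24 + (-28) + (-8) = -60

-60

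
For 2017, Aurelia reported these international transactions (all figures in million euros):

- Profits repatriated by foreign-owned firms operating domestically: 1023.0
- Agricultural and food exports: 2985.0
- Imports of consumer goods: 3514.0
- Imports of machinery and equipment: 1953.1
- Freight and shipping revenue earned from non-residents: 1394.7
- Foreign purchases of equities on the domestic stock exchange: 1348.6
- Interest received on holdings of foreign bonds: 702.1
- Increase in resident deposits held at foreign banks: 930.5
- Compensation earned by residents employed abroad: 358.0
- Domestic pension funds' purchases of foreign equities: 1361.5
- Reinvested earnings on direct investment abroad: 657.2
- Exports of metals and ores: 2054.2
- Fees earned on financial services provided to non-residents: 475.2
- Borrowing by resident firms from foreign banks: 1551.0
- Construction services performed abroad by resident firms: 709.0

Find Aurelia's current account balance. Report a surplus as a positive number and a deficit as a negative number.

2845.3

Goods: -3514.0 + 2985.0 - 1953.1 + 2054.2 = -427.9
Services: 709.0 + 1394.7 + 475.2 = 2578.9
Primary income: -1023.0 + 702.1 + 358.0 + 657.2 = 694.3
Current account = (-427.9) + 2578.9 + 694.3 = 2845.3
(Excluded from the current account — financial account: foreign purchases of equities on the domestic stock exchange 1348.6, increase in resident deposits held at foreign banks 930.5, domestic pension funds' purchases of foreign equities 1361.5, borrowing by resident firms from foreign banks 1551.0.)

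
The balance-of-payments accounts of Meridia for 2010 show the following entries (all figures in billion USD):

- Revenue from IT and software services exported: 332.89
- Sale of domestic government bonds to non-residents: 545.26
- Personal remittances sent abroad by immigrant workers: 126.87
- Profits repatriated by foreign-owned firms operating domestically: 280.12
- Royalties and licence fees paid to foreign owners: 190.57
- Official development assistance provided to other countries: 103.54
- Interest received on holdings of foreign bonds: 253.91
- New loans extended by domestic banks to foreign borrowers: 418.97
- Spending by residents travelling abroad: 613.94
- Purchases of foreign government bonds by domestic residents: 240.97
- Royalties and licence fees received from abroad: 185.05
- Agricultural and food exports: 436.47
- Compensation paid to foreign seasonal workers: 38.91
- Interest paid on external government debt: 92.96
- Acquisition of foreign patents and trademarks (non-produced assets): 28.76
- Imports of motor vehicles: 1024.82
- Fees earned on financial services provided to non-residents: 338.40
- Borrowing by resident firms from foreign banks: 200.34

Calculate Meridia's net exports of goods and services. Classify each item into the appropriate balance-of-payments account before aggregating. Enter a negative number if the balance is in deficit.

-536.52

Goods: 436.47 - 1024.82 = -588.35
Services: 185.05 + 332.89 + 338.40 - 613.94 - 190.57 = 51.83
Trade balance = -588.35 + 51.83 = -536.52
(Excluded from the trade balance — financial account: sale of domestic government bonds to non-residents 545.26, new loans extended by domestic banks to foreign borrowers 418.97, purchases of foreign government bonds by domestic residents 240.97, borrowing by resident firms from foreign banks 200.34; secondary income: personal remittances sent abroad by immigrant workers 126.87, official development assistance provided to other countries 103.54; primary income: profits repatriated by foreign-owned firms operating domestically 280.12, interest received on holdings of foreign bonds 253.91, compensation paid to foreign seasonal workers 38.91, interest paid on external government debt 92.96; capital account: acquisition of foreign patents and trademarks (non-produced assets) 28.76.)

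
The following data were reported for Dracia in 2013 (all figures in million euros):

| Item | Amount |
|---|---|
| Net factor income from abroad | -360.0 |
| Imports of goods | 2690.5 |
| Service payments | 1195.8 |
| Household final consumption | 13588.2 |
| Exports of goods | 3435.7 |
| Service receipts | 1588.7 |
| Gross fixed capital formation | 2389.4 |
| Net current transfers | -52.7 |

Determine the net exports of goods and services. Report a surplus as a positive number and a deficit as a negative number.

Goods balance = 3435.7 - 2690.5 = 745.2
Services balance = 1588.7 - 1195.8 = 392.9
Trade balance (goods + services) = 745.2 + 392.9 = 1138.1

1138.1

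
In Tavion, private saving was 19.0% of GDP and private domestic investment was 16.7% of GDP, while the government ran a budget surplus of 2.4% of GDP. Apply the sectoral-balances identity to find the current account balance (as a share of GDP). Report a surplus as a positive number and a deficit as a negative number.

By the sectoral-balances identity, CA = (S_private - I) + (T - G).
Private balance = 19.0 - 16.7 = 2.3
Government balance (T - G) = 2.4
CA = 2.3 + 2.4 = 4.7

4.7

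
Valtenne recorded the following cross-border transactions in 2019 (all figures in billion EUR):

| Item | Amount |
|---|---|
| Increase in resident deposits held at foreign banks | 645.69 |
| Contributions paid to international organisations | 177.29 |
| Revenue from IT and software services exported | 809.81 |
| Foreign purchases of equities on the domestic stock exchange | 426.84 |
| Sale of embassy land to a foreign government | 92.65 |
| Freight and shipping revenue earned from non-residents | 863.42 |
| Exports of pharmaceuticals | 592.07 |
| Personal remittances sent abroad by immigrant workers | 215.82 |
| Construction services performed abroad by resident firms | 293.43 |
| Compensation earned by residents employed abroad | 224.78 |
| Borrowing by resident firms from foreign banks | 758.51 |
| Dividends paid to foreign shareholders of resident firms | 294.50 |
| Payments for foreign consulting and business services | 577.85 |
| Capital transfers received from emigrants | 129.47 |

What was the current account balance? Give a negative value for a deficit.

1518.05

Goods: 592.07
Services: -577.85 + 809.81 + 293.43 + 863.42 = 1388.81
Primary income: -294.50 + 224.78 = -69.72
Secondary income: -215.82 - 177.29 = -393.11
Current account = 592.07 + 1388.81 + (-69.72) + (-393.11) = 1518.05
(Excluded from the current account — financial account: increase in resident deposits held at foreign banks 645.69, foreign purchases of equities on the domestic stock exchange 426.84, borrowing by resident firms from foreign banks 758.51; capital account: sale of embassy land to a foreign government 92.65, capital transfers received from emigrants 129.47.)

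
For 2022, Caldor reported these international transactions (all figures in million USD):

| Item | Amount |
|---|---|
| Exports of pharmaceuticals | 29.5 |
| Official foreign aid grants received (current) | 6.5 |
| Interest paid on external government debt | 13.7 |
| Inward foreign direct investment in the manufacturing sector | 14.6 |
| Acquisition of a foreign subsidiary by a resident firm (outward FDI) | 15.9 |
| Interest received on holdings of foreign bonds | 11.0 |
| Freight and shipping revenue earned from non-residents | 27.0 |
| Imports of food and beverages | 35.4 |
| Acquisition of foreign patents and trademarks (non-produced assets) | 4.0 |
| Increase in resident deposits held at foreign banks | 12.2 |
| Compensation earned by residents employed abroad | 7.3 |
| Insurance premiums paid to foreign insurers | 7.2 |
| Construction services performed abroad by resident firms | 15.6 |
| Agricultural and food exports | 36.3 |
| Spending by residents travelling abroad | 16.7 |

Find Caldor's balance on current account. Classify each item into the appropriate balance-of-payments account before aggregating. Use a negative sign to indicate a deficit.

Goods: -35.4 + 36.3 + 29.5 = 30.4
Services: -16.7 + 27.0 - 7.2 + 15.6 = 18.7
Primary income: 11.0 + 7.3 - 13.7 = 4.6
Secondary income: 6.5
Current account = 30.4 + 18.7 + 4.6 + 6.5 = 60.2
(Excluded from the current account — financial account: inward foreign direct investment in the manufacturing sector 14.6, acquisition of a foreign subsidiary by a resident firm (outward FDI) 15.9, increase in resident deposits held at foreign banks 12.2; capital account: acquisition of foreign patents and trademarks (non-produced assets) 4.0.)

60.2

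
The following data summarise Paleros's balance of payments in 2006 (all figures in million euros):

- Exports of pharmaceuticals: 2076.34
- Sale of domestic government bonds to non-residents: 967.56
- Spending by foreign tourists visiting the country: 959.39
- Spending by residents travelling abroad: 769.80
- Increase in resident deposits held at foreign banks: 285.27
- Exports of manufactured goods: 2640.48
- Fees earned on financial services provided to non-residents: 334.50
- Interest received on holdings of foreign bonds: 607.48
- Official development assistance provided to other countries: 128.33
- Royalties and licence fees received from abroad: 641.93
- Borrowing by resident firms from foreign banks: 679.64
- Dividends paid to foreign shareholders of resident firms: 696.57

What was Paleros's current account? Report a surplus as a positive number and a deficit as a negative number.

5665.42

Goods: 2076.34 + 2640.48 = 4716.82
Services: 334.50 + 959.39 + 641.93 - 769.80 = 1166.02
Primary income: -696.57 + 607.48 = -89.09
Secondary income: -128.33
Current account = 4716.82 + 1166.02 + (-89.09) + (-128.33) = 5665.42
(Excluded from the current account — financial account: sale of domestic government bonds to non-residents 967.56, increase in resident deposits held at foreign banks 285.27, borrowing by resident firms from foreign banks 679.64.)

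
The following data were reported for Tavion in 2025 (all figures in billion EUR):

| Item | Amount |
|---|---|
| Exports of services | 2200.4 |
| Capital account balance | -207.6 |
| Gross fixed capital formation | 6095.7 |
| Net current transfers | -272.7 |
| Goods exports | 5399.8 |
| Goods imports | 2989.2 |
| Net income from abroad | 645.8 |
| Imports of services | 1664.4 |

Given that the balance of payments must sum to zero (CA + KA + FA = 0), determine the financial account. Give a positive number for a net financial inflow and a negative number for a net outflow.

Goods balance = 5399.8 - 2989.2 = 2410.6
Services balance = 2200.4 - 1664.4 = 536.0
Trade balance (goods + services) = 2410.6 + 536.0 = 2946.6
Net primary income = 645.8
Net secondary income = -272.7
Current account = 2946.6 + 645.8 + (-272.7) = 3319.7
Financial account = -(3319.7 + (-207.6)) = -3112.1

-3112.1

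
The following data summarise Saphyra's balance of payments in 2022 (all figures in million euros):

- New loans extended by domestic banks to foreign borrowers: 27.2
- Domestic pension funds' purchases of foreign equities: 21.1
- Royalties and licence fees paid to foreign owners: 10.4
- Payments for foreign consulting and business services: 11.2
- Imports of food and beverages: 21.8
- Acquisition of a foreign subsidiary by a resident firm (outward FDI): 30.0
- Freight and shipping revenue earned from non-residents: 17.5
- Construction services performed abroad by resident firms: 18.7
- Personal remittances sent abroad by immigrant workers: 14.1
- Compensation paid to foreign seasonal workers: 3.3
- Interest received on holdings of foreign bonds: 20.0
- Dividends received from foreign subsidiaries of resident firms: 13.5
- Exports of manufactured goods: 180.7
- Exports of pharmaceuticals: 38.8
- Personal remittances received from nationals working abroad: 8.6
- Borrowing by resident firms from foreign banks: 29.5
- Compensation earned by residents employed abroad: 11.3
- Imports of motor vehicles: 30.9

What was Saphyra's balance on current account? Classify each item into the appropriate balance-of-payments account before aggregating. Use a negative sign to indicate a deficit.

Goods: 180.7 - 21.8 + 38.8 - 30.9 = 166.8
Services: -11.2 - 10.4 + 17.5 + 18.7 = 14.6
Primary income: 20.0 + 13.5 - 3.3 + 11.3 = 41.5
Secondary income: 8.6 - 14.1 = -5.5
Current account = 166.8 + 14.6 + 41.5 + (-5.5) = 217.4
(Excluded from the current account — financial account: new loans extended by domestic banks to foreign borrowers 27.2, domestic pension funds' purchases of foreign equities 21.1, acquisition of a foreign subsidiary by a resident firm (outward FDI) 30.0, borrowing by resident firms from foreign banks 29.5.)

217.4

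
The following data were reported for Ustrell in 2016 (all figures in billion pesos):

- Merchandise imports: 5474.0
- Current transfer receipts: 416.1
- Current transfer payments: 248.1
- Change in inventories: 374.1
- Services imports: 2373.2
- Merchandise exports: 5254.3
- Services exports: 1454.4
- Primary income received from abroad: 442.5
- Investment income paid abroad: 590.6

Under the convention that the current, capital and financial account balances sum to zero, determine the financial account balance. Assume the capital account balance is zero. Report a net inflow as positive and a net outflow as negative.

Goods balance = 5254.3 - 5474.0 = -219.7
Services balance = 1454.4 - 2373.2 = -918.8
Trade balance (goods + services) = -219.7 + (-918.8) = -1138.5
Net primary income = 442.5 - 590.6 = -148.1
Net secondary income = 416.1 - 248.1 = 168.0
Current account = -1138.5 + (-148.1) + 168.0 = -1118.6
Financial account = -(-1118.6) = 1118.6

1118.6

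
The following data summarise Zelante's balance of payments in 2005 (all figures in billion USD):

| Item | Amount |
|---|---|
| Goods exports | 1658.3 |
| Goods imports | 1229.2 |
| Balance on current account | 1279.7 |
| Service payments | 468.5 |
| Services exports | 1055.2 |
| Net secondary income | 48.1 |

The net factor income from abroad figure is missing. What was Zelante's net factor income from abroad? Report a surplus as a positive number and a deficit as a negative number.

215.8

Current account = goods balance + services balance + net primary income + net secondary income
Sum of the known components = 1063.9
Net factor income from abroad = CA - (known components) = 1279.7 - 1063.9 = 215.8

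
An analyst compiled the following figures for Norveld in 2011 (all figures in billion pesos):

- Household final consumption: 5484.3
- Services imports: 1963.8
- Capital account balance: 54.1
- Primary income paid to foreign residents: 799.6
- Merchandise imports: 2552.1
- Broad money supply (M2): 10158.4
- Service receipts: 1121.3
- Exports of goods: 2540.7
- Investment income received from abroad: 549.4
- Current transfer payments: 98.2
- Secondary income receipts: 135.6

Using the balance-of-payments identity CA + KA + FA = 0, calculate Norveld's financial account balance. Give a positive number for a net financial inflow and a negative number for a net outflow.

Goods balance = 2540.7 - 2552.1 = -11.4
Services balance = 1121.3 - 1963.8 = -842.5
Trade balance (goods + services) = -11.4 + (-842.5) = -853.9
Net primary income = 549.4 - 799.6 = -250.2
Net secondary income = 135.6 - 98.2 = 37.4
Current account = -853.9 + (-250.2) + 37.4 = -1066.7
Financial account = -(-1066.7 + 54.1) = 1012.6

1012.6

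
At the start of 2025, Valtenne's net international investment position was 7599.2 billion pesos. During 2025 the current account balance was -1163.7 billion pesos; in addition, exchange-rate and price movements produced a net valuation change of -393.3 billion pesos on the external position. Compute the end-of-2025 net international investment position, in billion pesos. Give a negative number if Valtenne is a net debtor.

Change in NIIP = current account + net valuation change = -1163.7 + (-393.3) = -1557.0
End-of-year NIIP = 7599.2 + (-1557.0) = 6042.2

6042.2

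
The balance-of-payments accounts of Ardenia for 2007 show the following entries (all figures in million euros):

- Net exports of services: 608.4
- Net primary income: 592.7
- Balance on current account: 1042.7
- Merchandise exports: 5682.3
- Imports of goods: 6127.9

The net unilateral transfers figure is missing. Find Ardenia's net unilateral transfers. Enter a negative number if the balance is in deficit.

287.2

Current account = goods balance + services balance + net primary income + net secondary income
Sum of the known components = 755.5
Net unilateral transfers = CA - (known components) = 1042.7 - 755.5 = 287.2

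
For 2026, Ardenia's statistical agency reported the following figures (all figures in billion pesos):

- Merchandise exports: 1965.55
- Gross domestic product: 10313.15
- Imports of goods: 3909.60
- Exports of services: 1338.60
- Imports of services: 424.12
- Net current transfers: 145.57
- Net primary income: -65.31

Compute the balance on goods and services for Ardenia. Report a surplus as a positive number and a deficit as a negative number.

Goods balance = 1965.55 - 3909.60 = -1944.05
Services balance = 1338.60 - 424.12 = 914.48
Trade balance (goods + services) = -1944.05 + 914.48 = -1029.57

-1029.57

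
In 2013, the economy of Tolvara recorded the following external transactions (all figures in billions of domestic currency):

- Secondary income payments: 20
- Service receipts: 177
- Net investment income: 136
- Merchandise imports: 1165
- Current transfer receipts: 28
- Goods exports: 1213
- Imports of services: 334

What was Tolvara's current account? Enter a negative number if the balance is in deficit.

35

Goods balance = 1213 - 1165 = 48
Services balance = 177 - 334 = -157
Trade balance (goods + services) = 48 + (-157) = -109
Net primary income = 136
Net secondary income = 28 - 20 = 8
Current account = -109 + 136 + 8 = 35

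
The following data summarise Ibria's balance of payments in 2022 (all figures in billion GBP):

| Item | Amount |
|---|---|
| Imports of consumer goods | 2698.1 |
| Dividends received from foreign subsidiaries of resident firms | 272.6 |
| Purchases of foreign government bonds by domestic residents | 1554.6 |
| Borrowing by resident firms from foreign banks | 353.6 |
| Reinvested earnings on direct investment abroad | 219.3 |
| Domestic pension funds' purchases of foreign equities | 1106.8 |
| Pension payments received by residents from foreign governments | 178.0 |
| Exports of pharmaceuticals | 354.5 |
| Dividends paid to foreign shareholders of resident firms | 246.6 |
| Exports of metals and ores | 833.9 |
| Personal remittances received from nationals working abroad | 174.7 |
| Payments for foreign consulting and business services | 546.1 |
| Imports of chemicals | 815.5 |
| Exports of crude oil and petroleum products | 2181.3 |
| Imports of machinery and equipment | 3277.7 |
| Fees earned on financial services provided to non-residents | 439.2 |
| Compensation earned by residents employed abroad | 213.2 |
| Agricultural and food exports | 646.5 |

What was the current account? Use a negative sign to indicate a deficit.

Goods: -3277.7 + 646.5 - 815.5 - 2698.1 + 2181.3 + 354.5 + 833.9 = -2775.1
Services: 439.2 - 546.1 = -106.9
Primary income: -246.6 + 213.2 + 219.3 + 272.6 = 458.5
Secondary income: 178.0 + 174.7 = 352.7
Current account = (-2775.1) + (-106.9) + 458.5 + 352.7 = -2070.8
(Excluded from the current account — financial account: purchases of foreign government bonds by domestic residents 1554.6, borrowing by resident firms from foreign banks 353.6, domestic pension funds' purchases of foreign equities 1106.8.)

-2070.8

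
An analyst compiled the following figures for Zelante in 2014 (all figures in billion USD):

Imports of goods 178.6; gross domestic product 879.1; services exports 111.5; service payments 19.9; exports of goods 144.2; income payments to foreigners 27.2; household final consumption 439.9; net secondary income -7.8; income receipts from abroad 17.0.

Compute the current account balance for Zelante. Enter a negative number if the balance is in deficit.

Goods balance = 144.2 - 178.6 = -34.4
Services balance = 111.5 - 19.9 = 91.6
Trade balance (goods + services) = -34.4 + 91.6 = 57.2
Net primary income = 17.0 - 27.2 = -10.2
Net secondary income = -7.8
Current account = 57.2 + (-10.2) + (-7.8) = 39.2

39.2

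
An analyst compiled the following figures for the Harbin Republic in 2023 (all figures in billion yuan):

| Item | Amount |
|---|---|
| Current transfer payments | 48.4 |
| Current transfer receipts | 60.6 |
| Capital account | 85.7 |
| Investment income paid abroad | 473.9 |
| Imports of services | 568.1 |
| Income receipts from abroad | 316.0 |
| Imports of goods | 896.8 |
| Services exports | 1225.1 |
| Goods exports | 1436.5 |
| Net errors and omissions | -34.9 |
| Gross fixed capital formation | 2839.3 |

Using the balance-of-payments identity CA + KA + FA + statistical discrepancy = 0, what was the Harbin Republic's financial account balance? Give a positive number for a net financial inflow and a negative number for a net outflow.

Goods balance = 1436.5 - 896.8 = 539.7
Services balance = 1225.1 - 568.1 = 657.0
Trade balance (goods + services) = 539.7 + 657.0 = 1196.7
Net primary income = 316.0 - 473.9 = -157.9
Net secondary income = 60.6 - 48.4 = 12.2
Current account = 1196.7 + (-157.9) + 12.2 = 1051.0
Financial account = -(1051.0 + 85.7 + (-34.9)) = -1101.8

-1101.8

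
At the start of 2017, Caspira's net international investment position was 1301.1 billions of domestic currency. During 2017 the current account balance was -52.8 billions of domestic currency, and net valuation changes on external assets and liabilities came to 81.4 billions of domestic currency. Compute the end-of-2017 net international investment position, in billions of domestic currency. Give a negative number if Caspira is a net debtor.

1329.7

Change in NIIP = current account + net valuation change = -52.8 + 81.4 = 28.6
End-of-year NIIP = 1301.1 + 28.6 = 1329.7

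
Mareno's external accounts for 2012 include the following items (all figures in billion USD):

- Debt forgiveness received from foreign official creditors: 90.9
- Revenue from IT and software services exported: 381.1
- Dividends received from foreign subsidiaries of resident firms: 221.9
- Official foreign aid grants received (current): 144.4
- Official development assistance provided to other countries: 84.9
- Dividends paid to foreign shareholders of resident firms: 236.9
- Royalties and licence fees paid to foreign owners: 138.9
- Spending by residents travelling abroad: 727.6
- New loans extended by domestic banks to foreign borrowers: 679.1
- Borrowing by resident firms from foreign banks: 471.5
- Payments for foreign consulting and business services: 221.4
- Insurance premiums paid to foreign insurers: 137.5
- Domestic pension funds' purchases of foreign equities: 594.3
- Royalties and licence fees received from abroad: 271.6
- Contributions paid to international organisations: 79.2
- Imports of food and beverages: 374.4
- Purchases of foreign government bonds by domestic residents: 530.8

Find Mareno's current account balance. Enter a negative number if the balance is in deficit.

-981.8

Goods: -374.4
Services: -221.4 + 381.1 - 138.9 - 727.6 + 271.6 - 137.5 = -572.7
Primary income: 221.9 - 236.9 = -15.0
Secondary income: 144.4 - 79.2 - 84.9 = -19.7
Current account = (-374.4) + (-572.7) + (-15.0) + (-19.7) = -981.8
(Excluded from the current account — capital account: debt forgiveness received from foreign official creditors 90.9; financial account: new loans extended by domestic banks to foreign borrowers 679.1, borrowing by resident firms from foreign banks 471.5, domestic pension funds' purchases of foreign equities 594.3, purchases of foreign government bonds by domestic residents 530.8.)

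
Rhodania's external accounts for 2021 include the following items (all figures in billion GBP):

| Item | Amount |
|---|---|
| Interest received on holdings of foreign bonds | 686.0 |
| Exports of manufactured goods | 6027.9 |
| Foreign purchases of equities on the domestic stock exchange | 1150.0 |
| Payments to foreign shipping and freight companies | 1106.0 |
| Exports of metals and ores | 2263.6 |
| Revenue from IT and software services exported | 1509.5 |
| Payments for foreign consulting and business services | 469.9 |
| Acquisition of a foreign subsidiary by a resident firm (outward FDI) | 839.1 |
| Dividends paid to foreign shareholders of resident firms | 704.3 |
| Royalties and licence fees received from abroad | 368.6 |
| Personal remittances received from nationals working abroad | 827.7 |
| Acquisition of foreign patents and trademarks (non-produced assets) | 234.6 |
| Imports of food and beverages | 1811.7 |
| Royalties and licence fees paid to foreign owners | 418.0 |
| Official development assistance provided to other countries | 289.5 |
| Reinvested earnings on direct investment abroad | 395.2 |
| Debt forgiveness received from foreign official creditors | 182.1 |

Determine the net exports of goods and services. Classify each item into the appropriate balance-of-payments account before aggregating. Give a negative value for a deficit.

Goods: 2263.6 + 6027.9 - 1811.7 = 6479.8
Services: -418.0 + 368.6 - 1106.0 + 1509.5 - 469.9 = -115.8
Trade balance = 6479.8 + (-115.8) = 6364.0
(Excluded from the trade balance — primary income: interest received on holdings of foreign bonds 686.0, dividends paid to foreign shareholders of resident firms 704.3, reinvested earnings on direct investment abroad 395.2; financial account: foreign purchases of equities on the domestic stock exchange 1150.0, acquisition of a foreign subsidiary by a resident firm (outward FDI) 839.1; secondary income: personal remittances received from nationals working abroad 827.7, official development assistance provided to other countries 289.5; capital account: acquisition of foreign patents and trademarks (non-produced assets) 234.6, debt forgiveness received from foreign official creditors 182.1.)

6364.0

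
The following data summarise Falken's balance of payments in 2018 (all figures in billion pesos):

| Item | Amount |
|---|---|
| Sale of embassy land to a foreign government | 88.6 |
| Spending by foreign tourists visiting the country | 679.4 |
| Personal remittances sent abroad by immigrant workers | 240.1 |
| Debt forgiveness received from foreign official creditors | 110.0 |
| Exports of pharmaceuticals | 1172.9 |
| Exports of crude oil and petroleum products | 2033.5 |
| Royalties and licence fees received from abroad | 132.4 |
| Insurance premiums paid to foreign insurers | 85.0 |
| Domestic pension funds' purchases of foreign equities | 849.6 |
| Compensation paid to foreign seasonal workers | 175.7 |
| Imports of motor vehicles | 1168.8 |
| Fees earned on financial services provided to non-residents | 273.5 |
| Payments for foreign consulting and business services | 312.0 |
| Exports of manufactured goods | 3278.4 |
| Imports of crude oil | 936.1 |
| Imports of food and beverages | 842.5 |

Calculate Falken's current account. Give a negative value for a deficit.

Goods: 1172.9 - 842.5 + 3278.4 - 936.1 + 2033.5 - 1168.8 = 3537.4
Services: -85.0 - 312.0 + 273.5 + 132.4 + 679.4 = 688.3
Primary income: -175.7
Secondary income: -240.1
Current account = 3537.4 + 688.3 + (-175.7) + (-240.1) = 3809.9
(Excluded from the current account — capital account: sale of embassy land to a foreign government 88.6, debt forgiveness received from foreign official creditors 110.0; financial account: domestic pension funds' purchases of foreign equities 849.6.)

3809.9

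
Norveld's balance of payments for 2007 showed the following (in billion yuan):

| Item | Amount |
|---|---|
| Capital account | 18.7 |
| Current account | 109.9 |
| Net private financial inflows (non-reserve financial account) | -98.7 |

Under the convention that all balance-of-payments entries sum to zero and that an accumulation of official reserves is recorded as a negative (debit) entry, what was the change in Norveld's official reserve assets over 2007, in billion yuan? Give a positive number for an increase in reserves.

Official reserve transactions balance = -(109.9 + 18.7 + (-98.7)) = -29.9
An accumulation of reserves is recorded as a debit (negative entry), so the change in the stock of reserves is the negative of that balance.
Change in official reserves = -(-29.9) = 29.9

29.9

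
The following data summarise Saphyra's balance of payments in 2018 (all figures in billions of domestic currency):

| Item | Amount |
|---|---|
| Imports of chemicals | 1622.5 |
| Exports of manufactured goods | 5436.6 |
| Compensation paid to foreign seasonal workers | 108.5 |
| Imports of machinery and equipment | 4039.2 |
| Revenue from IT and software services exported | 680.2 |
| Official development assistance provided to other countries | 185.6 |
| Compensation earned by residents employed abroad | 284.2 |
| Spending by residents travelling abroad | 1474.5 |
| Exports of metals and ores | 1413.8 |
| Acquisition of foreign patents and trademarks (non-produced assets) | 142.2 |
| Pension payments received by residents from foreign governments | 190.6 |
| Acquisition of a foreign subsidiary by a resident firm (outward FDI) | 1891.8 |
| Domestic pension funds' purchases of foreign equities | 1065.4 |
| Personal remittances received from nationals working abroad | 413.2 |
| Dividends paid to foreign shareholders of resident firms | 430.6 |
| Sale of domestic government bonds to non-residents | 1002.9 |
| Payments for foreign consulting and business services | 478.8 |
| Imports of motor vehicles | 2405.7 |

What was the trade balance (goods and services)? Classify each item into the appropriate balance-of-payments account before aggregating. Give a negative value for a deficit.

Goods: 5436.6 - 4039.2 + 1413.8 - 2405.7 - 1622.5 = -1217.0
Services: -478.8 + 680.2 - 1474.5 = -1273.1
Trade balance = -1217.0 + (-1273.1) = -2490.1
(Excluded from the trade balance — primary income: compensation paid to foreign seasonal workers 108.5, compensation earned by residents employed abroad 284.2, dividends paid to foreign shareholders of resident firms 430.6; secondary income: official development assistance provided to other countries 185.6, pension payments received by residents from foreign governments 190.6, personal remittances received from nationals working abroad 413.2; capital account: acquisition of foreign patents and trademarks (non-produced assets) 142.2; financial account: acquisition of a foreign subsidiary by a resident firm (outward FDI) 1891.8, domestic pension funds' purchases of foreign equities 1065.4, sale of domestic government bonds to non-residents 1002.9.)

-2490.1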